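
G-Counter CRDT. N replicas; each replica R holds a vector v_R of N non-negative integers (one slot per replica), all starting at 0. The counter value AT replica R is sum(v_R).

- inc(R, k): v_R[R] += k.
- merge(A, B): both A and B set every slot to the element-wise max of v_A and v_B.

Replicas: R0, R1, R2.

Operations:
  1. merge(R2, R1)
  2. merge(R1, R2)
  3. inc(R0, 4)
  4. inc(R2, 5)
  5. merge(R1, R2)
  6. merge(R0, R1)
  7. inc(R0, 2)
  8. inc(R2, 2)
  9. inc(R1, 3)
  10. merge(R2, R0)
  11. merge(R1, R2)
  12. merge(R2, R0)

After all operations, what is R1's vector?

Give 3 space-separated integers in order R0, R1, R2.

Answer: 6 3 7

Derivation:
Op 1: merge R2<->R1 -> R2=(0,0,0) R1=(0,0,0)
Op 2: merge R1<->R2 -> R1=(0,0,0) R2=(0,0,0)
Op 3: inc R0 by 4 -> R0=(4,0,0) value=4
Op 4: inc R2 by 5 -> R2=(0,0,5) value=5
Op 5: merge R1<->R2 -> R1=(0,0,5) R2=(0,0,5)
Op 6: merge R0<->R1 -> R0=(4,0,5) R1=(4,0,5)
Op 7: inc R0 by 2 -> R0=(6,0,5) value=11
Op 8: inc R2 by 2 -> R2=(0,0,7) value=7
Op 9: inc R1 by 3 -> R1=(4,3,5) value=12
Op 10: merge R2<->R0 -> R2=(6,0,7) R0=(6,0,7)
Op 11: merge R1<->R2 -> R1=(6,3,7) R2=(6,3,7)
Op 12: merge R2<->R0 -> R2=(6,3,7) R0=(6,3,7)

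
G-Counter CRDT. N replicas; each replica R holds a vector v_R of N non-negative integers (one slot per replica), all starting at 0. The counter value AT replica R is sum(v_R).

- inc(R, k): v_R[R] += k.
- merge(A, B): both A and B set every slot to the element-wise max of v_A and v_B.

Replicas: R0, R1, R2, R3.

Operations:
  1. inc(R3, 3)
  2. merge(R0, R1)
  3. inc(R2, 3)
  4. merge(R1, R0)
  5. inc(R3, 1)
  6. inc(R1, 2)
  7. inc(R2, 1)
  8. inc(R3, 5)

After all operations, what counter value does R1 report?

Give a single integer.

Answer: 2

Derivation:
Op 1: inc R3 by 3 -> R3=(0,0,0,3) value=3
Op 2: merge R0<->R1 -> R0=(0,0,0,0) R1=(0,0,0,0)
Op 3: inc R2 by 3 -> R2=(0,0,3,0) value=3
Op 4: merge R1<->R0 -> R1=(0,0,0,0) R0=(0,0,0,0)
Op 5: inc R3 by 1 -> R3=(0,0,0,4) value=4
Op 6: inc R1 by 2 -> R1=(0,2,0,0) value=2
Op 7: inc R2 by 1 -> R2=(0,0,4,0) value=4
Op 8: inc R3 by 5 -> R3=(0,0,0,9) value=9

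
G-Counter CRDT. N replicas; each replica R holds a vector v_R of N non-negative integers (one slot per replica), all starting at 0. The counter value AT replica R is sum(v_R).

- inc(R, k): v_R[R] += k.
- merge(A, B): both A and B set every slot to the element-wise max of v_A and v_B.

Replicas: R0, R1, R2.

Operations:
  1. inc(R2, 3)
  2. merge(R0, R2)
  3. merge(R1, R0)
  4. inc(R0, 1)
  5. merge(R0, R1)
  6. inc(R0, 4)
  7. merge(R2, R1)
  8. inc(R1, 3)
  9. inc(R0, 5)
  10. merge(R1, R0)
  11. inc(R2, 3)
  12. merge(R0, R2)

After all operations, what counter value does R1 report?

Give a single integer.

Answer: 16

Derivation:
Op 1: inc R2 by 3 -> R2=(0,0,3) value=3
Op 2: merge R0<->R2 -> R0=(0,0,3) R2=(0,0,3)
Op 3: merge R1<->R0 -> R1=(0,0,3) R0=(0,0,3)
Op 4: inc R0 by 1 -> R0=(1,0,3) value=4
Op 5: merge R0<->R1 -> R0=(1,0,3) R1=(1,0,3)
Op 6: inc R0 by 4 -> R0=(5,0,3) value=8
Op 7: merge R2<->R1 -> R2=(1,0,3) R1=(1,0,3)
Op 8: inc R1 by 3 -> R1=(1,3,3) value=7
Op 9: inc R0 by 5 -> R0=(10,0,3) value=13
Op 10: merge R1<->R0 -> R1=(10,3,3) R0=(10,3,3)
Op 11: inc R2 by 3 -> R2=(1,0,6) value=7
Op 12: merge R0<->R2 -> R0=(10,3,6) R2=(10,3,6)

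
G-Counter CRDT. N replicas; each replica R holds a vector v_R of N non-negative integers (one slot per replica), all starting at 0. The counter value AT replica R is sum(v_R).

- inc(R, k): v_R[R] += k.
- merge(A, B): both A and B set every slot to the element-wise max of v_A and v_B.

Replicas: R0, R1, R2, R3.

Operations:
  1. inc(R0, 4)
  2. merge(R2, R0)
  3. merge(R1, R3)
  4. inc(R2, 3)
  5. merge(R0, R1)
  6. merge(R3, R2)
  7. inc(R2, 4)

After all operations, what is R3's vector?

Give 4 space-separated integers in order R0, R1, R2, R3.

Answer: 4 0 3 0

Derivation:
Op 1: inc R0 by 4 -> R0=(4,0,0,0) value=4
Op 2: merge R2<->R0 -> R2=(4,0,0,0) R0=(4,0,0,0)
Op 3: merge R1<->R3 -> R1=(0,0,0,0) R3=(0,0,0,0)
Op 4: inc R2 by 3 -> R2=(4,0,3,0) value=7
Op 5: merge R0<->R1 -> R0=(4,0,0,0) R1=(4,0,0,0)
Op 6: merge R3<->R2 -> R3=(4,0,3,0) R2=(4,0,3,0)
Op 7: inc R2 by 4 -> R2=(4,0,7,0) value=11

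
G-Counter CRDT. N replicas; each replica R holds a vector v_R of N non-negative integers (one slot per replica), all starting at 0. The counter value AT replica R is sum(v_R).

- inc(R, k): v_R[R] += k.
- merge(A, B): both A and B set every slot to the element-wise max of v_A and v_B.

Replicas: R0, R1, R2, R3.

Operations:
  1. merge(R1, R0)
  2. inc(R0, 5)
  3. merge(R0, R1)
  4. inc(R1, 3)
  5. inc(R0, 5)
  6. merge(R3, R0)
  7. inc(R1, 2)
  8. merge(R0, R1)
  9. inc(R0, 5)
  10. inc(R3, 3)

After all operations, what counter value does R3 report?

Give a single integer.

Answer: 13

Derivation:
Op 1: merge R1<->R0 -> R1=(0,0,0,0) R0=(0,0,0,0)
Op 2: inc R0 by 5 -> R0=(5,0,0,0) value=5
Op 3: merge R0<->R1 -> R0=(5,0,0,0) R1=(5,0,0,0)
Op 4: inc R1 by 3 -> R1=(5,3,0,0) value=8
Op 5: inc R0 by 5 -> R0=(10,0,0,0) value=10
Op 6: merge R3<->R0 -> R3=(10,0,0,0) R0=(10,0,0,0)
Op 7: inc R1 by 2 -> R1=(5,5,0,0) value=10
Op 8: merge R0<->R1 -> R0=(10,5,0,0) R1=(10,5,0,0)
Op 9: inc R0 by 5 -> R0=(15,5,0,0) value=20
Op 10: inc R3 by 3 -> R3=(10,0,0,3) value=13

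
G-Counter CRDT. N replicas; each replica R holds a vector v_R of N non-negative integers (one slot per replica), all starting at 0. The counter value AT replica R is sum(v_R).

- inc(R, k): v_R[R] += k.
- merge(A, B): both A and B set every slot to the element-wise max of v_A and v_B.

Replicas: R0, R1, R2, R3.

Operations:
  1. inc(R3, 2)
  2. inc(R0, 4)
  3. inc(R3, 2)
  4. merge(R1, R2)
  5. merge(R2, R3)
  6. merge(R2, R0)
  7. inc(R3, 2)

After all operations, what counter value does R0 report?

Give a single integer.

Op 1: inc R3 by 2 -> R3=(0,0,0,2) value=2
Op 2: inc R0 by 4 -> R0=(4,0,0,0) value=4
Op 3: inc R3 by 2 -> R3=(0,0,0,4) value=4
Op 4: merge R1<->R2 -> R1=(0,0,0,0) R2=(0,0,0,0)
Op 5: merge R2<->R3 -> R2=(0,0,0,4) R3=(0,0,0,4)
Op 6: merge R2<->R0 -> R2=(4,0,0,4) R0=(4,0,0,4)
Op 7: inc R3 by 2 -> R3=(0,0,0,6) value=6

Answer: 8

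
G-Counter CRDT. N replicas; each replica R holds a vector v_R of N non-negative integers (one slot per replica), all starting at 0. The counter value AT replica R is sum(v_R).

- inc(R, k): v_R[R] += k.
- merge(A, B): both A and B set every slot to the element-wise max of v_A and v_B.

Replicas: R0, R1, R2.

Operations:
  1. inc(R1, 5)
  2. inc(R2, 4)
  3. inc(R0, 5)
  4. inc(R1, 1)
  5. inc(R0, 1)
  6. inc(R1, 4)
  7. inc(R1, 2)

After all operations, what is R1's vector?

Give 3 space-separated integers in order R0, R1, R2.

Op 1: inc R1 by 5 -> R1=(0,5,0) value=5
Op 2: inc R2 by 4 -> R2=(0,0,4) value=4
Op 3: inc R0 by 5 -> R0=(5,0,0) value=5
Op 4: inc R1 by 1 -> R1=(0,6,0) value=6
Op 5: inc R0 by 1 -> R0=(6,0,0) value=6
Op 6: inc R1 by 4 -> R1=(0,10,0) value=10
Op 7: inc R1 by 2 -> R1=(0,12,0) value=12

Answer: 0 12 0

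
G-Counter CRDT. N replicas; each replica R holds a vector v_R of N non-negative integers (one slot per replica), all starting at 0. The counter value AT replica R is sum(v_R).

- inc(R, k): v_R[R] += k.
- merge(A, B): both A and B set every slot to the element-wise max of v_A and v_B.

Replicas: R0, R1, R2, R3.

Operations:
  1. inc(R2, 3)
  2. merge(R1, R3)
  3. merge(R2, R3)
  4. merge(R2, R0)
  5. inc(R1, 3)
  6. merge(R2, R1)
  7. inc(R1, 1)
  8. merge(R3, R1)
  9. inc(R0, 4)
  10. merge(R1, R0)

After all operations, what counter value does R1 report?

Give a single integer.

Op 1: inc R2 by 3 -> R2=(0,0,3,0) value=3
Op 2: merge R1<->R3 -> R1=(0,0,0,0) R3=(0,0,0,0)
Op 3: merge R2<->R3 -> R2=(0,0,3,0) R3=(0,0,3,0)
Op 4: merge R2<->R0 -> R2=(0,0,3,0) R0=(0,0,3,0)
Op 5: inc R1 by 3 -> R1=(0,3,0,0) value=3
Op 6: merge R2<->R1 -> R2=(0,3,3,0) R1=(0,3,3,0)
Op 7: inc R1 by 1 -> R1=(0,4,3,0) value=7
Op 8: merge R3<->R1 -> R3=(0,4,3,0) R1=(0,4,3,0)
Op 9: inc R0 by 4 -> R0=(4,0,3,0) value=7
Op 10: merge R1<->R0 -> R1=(4,4,3,0) R0=(4,4,3,0)

Answer: 11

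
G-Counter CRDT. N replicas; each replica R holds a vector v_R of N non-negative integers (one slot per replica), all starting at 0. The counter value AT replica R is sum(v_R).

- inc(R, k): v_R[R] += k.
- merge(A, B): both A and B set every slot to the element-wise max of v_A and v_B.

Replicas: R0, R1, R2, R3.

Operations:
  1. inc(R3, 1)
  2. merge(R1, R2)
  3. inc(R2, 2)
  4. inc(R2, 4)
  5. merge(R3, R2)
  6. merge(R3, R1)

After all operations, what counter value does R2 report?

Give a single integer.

Answer: 7

Derivation:
Op 1: inc R3 by 1 -> R3=(0,0,0,1) value=1
Op 2: merge R1<->R2 -> R1=(0,0,0,0) R2=(0,0,0,0)
Op 3: inc R2 by 2 -> R2=(0,0,2,0) value=2
Op 4: inc R2 by 4 -> R2=(0,0,6,0) value=6
Op 5: merge R3<->R2 -> R3=(0,0,6,1) R2=(0,0,6,1)
Op 6: merge R3<->R1 -> R3=(0,0,6,1) R1=(0,0,6,1)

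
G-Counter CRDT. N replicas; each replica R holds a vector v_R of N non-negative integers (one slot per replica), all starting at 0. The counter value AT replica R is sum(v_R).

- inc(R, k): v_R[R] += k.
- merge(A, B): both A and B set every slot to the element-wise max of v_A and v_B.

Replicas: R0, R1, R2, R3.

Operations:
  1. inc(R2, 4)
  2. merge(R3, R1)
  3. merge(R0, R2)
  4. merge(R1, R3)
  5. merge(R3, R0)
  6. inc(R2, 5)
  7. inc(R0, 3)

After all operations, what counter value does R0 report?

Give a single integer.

Op 1: inc R2 by 4 -> R2=(0,0,4,0) value=4
Op 2: merge R3<->R1 -> R3=(0,0,0,0) R1=(0,0,0,0)
Op 3: merge R0<->R2 -> R0=(0,0,4,0) R2=(0,0,4,0)
Op 4: merge R1<->R3 -> R1=(0,0,0,0) R3=(0,0,0,0)
Op 5: merge R3<->R0 -> R3=(0,0,4,0) R0=(0,0,4,0)
Op 6: inc R2 by 5 -> R2=(0,0,9,0) value=9
Op 7: inc R0 by 3 -> R0=(3,0,4,0) value=7

Answer: 7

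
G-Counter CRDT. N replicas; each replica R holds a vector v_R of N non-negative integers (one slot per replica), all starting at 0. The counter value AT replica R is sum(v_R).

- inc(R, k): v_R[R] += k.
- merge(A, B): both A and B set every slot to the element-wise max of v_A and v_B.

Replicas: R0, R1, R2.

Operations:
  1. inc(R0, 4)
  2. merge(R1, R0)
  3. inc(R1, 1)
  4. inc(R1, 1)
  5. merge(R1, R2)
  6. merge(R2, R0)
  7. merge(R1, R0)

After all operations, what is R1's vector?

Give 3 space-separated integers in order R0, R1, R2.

Answer: 4 2 0

Derivation:
Op 1: inc R0 by 4 -> R0=(4,0,0) value=4
Op 2: merge R1<->R0 -> R1=(4,0,0) R0=(4,0,0)
Op 3: inc R1 by 1 -> R1=(4,1,0) value=5
Op 4: inc R1 by 1 -> R1=(4,2,0) value=6
Op 5: merge R1<->R2 -> R1=(4,2,0) R2=(4,2,0)
Op 6: merge R2<->R0 -> R2=(4,2,0) R0=(4,2,0)
Op 7: merge R1<->R0 -> R1=(4,2,0) R0=(4,2,0)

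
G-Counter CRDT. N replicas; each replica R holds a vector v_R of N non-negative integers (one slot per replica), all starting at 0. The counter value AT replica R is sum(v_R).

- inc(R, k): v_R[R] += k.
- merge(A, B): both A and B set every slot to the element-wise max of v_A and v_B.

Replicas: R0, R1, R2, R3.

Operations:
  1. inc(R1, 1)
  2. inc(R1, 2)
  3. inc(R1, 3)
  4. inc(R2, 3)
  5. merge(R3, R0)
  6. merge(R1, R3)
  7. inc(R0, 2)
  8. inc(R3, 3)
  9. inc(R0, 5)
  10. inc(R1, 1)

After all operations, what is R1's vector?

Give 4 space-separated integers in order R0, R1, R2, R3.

Op 1: inc R1 by 1 -> R1=(0,1,0,0) value=1
Op 2: inc R1 by 2 -> R1=(0,3,0,0) value=3
Op 3: inc R1 by 3 -> R1=(0,6,0,0) value=6
Op 4: inc R2 by 3 -> R2=(0,0,3,0) value=3
Op 5: merge R3<->R0 -> R3=(0,0,0,0) R0=(0,0,0,0)
Op 6: merge R1<->R3 -> R1=(0,6,0,0) R3=(0,6,0,0)
Op 7: inc R0 by 2 -> R0=(2,0,0,0) value=2
Op 8: inc R3 by 3 -> R3=(0,6,0,3) value=9
Op 9: inc R0 by 5 -> R0=(7,0,0,0) value=7
Op 10: inc R1 by 1 -> R1=(0,7,0,0) value=7

Answer: 0 7 0 0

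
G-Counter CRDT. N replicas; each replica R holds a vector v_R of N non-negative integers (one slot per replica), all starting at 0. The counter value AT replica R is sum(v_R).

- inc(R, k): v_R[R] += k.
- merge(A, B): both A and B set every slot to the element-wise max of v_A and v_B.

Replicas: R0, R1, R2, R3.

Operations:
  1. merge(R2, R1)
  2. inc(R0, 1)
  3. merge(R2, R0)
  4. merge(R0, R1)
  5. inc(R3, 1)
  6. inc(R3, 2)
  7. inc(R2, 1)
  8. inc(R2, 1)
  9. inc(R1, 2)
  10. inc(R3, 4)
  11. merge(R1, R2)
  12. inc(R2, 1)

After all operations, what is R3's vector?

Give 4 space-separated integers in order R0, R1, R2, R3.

Answer: 0 0 0 7

Derivation:
Op 1: merge R2<->R1 -> R2=(0,0,0,0) R1=(0,0,0,0)
Op 2: inc R0 by 1 -> R0=(1,0,0,0) value=1
Op 3: merge R2<->R0 -> R2=(1,0,0,0) R0=(1,0,0,0)
Op 4: merge R0<->R1 -> R0=(1,0,0,0) R1=(1,0,0,0)
Op 5: inc R3 by 1 -> R3=(0,0,0,1) value=1
Op 6: inc R3 by 2 -> R3=(0,0,0,3) value=3
Op 7: inc R2 by 1 -> R2=(1,0,1,0) value=2
Op 8: inc R2 by 1 -> R2=(1,0,2,0) value=3
Op 9: inc R1 by 2 -> R1=(1,2,0,0) value=3
Op 10: inc R3 by 4 -> R3=(0,0,0,7) value=7
Op 11: merge R1<->R2 -> R1=(1,2,2,0) R2=(1,2,2,0)
Op 12: inc R2 by 1 -> R2=(1,2,3,0) value=6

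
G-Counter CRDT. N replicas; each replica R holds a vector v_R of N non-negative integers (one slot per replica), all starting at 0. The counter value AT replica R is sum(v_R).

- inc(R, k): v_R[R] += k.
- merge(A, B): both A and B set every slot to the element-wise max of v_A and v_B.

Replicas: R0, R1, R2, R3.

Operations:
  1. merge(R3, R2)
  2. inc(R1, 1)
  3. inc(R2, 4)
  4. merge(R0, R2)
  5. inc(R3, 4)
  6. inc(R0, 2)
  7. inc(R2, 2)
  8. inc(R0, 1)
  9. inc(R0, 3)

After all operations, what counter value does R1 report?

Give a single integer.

Answer: 1

Derivation:
Op 1: merge R3<->R2 -> R3=(0,0,0,0) R2=(0,0,0,0)
Op 2: inc R1 by 1 -> R1=(0,1,0,0) value=1
Op 3: inc R2 by 4 -> R2=(0,0,4,0) value=4
Op 4: merge R0<->R2 -> R0=(0,0,4,0) R2=(0,0,4,0)
Op 5: inc R3 by 4 -> R3=(0,0,0,4) value=4
Op 6: inc R0 by 2 -> R0=(2,0,4,0) value=6
Op 7: inc R2 by 2 -> R2=(0,0,6,0) value=6
Op 8: inc R0 by 1 -> R0=(3,0,4,0) value=7
Op 9: inc R0 by 3 -> R0=(6,0,4,0) value=10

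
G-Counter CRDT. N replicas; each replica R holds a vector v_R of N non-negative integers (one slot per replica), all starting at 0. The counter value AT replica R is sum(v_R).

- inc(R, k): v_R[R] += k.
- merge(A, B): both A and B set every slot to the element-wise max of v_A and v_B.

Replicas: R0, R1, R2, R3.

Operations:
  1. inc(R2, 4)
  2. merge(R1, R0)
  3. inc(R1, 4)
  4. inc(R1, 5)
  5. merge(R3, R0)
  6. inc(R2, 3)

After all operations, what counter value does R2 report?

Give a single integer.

Op 1: inc R2 by 4 -> R2=(0,0,4,0) value=4
Op 2: merge R1<->R0 -> R1=(0,0,0,0) R0=(0,0,0,0)
Op 3: inc R1 by 4 -> R1=(0,4,0,0) value=4
Op 4: inc R1 by 5 -> R1=(0,9,0,0) value=9
Op 5: merge R3<->R0 -> R3=(0,0,0,0) R0=(0,0,0,0)
Op 6: inc R2 by 3 -> R2=(0,0,7,0) value=7

Answer: 7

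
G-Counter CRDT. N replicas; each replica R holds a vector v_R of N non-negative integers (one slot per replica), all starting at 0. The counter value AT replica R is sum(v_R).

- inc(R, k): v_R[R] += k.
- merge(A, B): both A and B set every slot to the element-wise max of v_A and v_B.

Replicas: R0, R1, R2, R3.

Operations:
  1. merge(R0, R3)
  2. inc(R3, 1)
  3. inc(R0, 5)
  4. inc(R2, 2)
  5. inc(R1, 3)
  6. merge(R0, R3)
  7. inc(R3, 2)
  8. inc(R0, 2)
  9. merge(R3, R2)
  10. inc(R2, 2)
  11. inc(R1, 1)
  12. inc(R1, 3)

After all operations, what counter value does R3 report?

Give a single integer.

Op 1: merge R0<->R3 -> R0=(0,0,0,0) R3=(0,0,0,0)
Op 2: inc R3 by 1 -> R3=(0,0,0,1) value=1
Op 3: inc R0 by 5 -> R0=(5,0,0,0) value=5
Op 4: inc R2 by 2 -> R2=(0,0,2,0) value=2
Op 5: inc R1 by 3 -> R1=(0,3,0,0) value=3
Op 6: merge R0<->R3 -> R0=(5,0,0,1) R3=(5,0,0,1)
Op 7: inc R3 by 2 -> R3=(5,0,0,3) value=8
Op 8: inc R0 by 2 -> R0=(7,0,0,1) value=8
Op 9: merge R3<->R2 -> R3=(5,0,2,3) R2=(5,0,2,3)
Op 10: inc R2 by 2 -> R2=(5,0,4,3) value=12
Op 11: inc R1 by 1 -> R1=(0,4,0,0) value=4
Op 12: inc R1 by 3 -> R1=(0,7,0,0) value=7

Answer: 10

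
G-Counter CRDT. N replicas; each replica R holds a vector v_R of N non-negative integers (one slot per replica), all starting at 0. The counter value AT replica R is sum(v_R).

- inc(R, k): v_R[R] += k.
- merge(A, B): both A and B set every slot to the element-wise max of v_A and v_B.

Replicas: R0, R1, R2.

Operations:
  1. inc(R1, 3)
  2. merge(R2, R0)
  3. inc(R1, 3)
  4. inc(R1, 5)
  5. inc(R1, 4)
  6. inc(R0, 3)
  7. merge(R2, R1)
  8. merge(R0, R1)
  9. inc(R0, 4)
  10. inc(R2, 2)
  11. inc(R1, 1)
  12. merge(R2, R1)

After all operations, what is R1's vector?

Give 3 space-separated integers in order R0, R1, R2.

Answer: 3 16 2

Derivation:
Op 1: inc R1 by 3 -> R1=(0,3,0) value=3
Op 2: merge R2<->R0 -> R2=(0,0,0) R0=(0,0,0)
Op 3: inc R1 by 3 -> R1=(0,6,0) value=6
Op 4: inc R1 by 5 -> R1=(0,11,0) value=11
Op 5: inc R1 by 4 -> R1=(0,15,0) value=15
Op 6: inc R0 by 3 -> R0=(3,0,0) value=3
Op 7: merge R2<->R1 -> R2=(0,15,0) R1=(0,15,0)
Op 8: merge R0<->R1 -> R0=(3,15,0) R1=(3,15,0)
Op 9: inc R0 by 4 -> R0=(7,15,0) value=22
Op 10: inc R2 by 2 -> R2=(0,15,2) value=17
Op 11: inc R1 by 1 -> R1=(3,16,0) value=19
Op 12: merge R2<->R1 -> R2=(3,16,2) R1=(3,16,2)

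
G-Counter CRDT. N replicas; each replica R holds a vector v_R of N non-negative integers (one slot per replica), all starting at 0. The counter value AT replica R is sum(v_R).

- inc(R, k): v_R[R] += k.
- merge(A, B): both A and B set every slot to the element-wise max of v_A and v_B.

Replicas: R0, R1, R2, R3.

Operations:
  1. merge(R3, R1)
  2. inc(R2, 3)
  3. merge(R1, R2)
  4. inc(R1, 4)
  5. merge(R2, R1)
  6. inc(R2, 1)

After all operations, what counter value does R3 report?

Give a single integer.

Op 1: merge R3<->R1 -> R3=(0,0,0,0) R1=(0,0,0,0)
Op 2: inc R2 by 3 -> R2=(0,0,3,0) value=3
Op 3: merge R1<->R2 -> R1=(0,0,3,0) R2=(0,0,3,0)
Op 4: inc R1 by 4 -> R1=(0,4,3,0) value=7
Op 5: merge R2<->R1 -> R2=(0,4,3,0) R1=(0,4,3,0)
Op 6: inc R2 by 1 -> R2=(0,4,4,0) value=8

Answer: 0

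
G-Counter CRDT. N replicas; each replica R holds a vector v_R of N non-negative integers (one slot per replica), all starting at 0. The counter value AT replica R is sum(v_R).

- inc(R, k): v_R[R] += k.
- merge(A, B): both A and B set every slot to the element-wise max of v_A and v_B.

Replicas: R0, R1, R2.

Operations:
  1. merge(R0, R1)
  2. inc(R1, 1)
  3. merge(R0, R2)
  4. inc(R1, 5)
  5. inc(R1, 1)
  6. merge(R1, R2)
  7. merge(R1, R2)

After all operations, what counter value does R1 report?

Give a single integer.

Answer: 7

Derivation:
Op 1: merge R0<->R1 -> R0=(0,0,0) R1=(0,0,0)
Op 2: inc R1 by 1 -> R1=(0,1,0) value=1
Op 3: merge R0<->R2 -> R0=(0,0,0) R2=(0,0,0)
Op 4: inc R1 by 5 -> R1=(0,6,0) value=6
Op 5: inc R1 by 1 -> R1=(0,7,0) value=7
Op 6: merge R1<->R2 -> R1=(0,7,0) R2=(0,7,0)
Op 7: merge R1<->R2 -> R1=(0,7,0) R2=(0,7,0)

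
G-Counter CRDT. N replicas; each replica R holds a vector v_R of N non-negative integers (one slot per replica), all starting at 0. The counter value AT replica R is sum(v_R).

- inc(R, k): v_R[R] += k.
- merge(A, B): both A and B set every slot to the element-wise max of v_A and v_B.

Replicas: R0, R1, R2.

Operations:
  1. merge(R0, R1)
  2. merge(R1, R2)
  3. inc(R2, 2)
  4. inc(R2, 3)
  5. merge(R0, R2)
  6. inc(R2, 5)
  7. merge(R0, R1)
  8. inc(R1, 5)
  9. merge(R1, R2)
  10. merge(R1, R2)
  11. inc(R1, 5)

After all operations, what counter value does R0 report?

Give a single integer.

Answer: 5

Derivation:
Op 1: merge R0<->R1 -> R0=(0,0,0) R1=(0,0,0)
Op 2: merge R1<->R2 -> R1=(0,0,0) R2=(0,0,0)
Op 3: inc R2 by 2 -> R2=(0,0,2) value=2
Op 4: inc R2 by 3 -> R2=(0,0,5) value=5
Op 5: merge R0<->R2 -> R0=(0,0,5) R2=(0,0,5)
Op 6: inc R2 by 5 -> R2=(0,0,10) value=10
Op 7: merge R0<->R1 -> R0=(0,0,5) R1=(0,0,5)
Op 8: inc R1 by 5 -> R1=(0,5,5) value=10
Op 9: merge R1<->R2 -> R1=(0,5,10) R2=(0,5,10)
Op 10: merge R1<->R2 -> R1=(0,5,10) R2=(0,5,10)
Op 11: inc R1 by 5 -> R1=(0,10,10) value=20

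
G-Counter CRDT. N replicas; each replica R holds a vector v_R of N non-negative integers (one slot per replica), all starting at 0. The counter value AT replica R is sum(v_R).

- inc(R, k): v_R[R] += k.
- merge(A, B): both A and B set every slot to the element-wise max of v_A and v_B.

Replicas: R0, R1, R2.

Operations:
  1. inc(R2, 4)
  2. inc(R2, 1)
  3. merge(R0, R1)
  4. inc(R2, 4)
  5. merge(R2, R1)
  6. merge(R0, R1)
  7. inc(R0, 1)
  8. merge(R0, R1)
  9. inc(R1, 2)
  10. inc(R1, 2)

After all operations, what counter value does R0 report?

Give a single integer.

Op 1: inc R2 by 4 -> R2=(0,0,4) value=4
Op 2: inc R2 by 1 -> R2=(0,0,5) value=5
Op 3: merge R0<->R1 -> R0=(0,0,0) R1=(0,0,0)
Op 4: inc R2 by 4 -> R2=(0,0,9) value=9
Op 5: merge R2<->R1 -> R2=(0,0,9) R1=(0,0,9)
Op 6: merge R0<->R1 -> R0=(0,0,9) R1=(0,0,9)
Op 7: inc R0 by 1 -> R0=(1,0,9) value=10
Op 8: merge R0<->R1 -> R0=(1,0,9) R1=(1,0,9)
Op 9: inc R1 by 2 -> R1=(1,2,9) value=12
Op 10: inc R1 by 2 -> R1=(1,4,9) value=14

Answer: 10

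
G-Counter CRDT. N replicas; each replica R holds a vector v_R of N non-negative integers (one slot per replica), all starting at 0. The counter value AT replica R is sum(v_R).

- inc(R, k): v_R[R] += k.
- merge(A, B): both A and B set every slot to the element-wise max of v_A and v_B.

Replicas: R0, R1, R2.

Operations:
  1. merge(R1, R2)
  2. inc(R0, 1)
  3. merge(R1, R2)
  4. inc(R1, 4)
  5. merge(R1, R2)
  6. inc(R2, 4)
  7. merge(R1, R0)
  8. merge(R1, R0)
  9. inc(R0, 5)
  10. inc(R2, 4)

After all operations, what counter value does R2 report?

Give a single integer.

Op 1: merge R1<->R2 -> R1=(0,0,0) R2=(0,0,0)
Op 2: inc R0 by 1 -> R0=(1,0,0) value=1
Op 3: merge R1<->R2 -> R1=(0,0,0) R2=(0,0,0)
Op 4: inc R1 by 4 -> R1=(0,4,0) value=4
Op 5: merge R1<->R2 -> R1=(0,4,0) R2=(0,4,0)
Op 6: inc R2 by 4 -> R2=(0,4,4) value=8
Op 7: merge R1<->R0 -> R1=(1,4,0) R0=(1,4,0)
Op 8: merge R1<->R0 -> R1=(1,4,0) R0=(1,4,0)
Op 9: inc R0 by 5 -> R0=(6,4,0) value=10
Op 10: inc R2 by 4 -> R2=(0,4,8) value=12

Answer: 12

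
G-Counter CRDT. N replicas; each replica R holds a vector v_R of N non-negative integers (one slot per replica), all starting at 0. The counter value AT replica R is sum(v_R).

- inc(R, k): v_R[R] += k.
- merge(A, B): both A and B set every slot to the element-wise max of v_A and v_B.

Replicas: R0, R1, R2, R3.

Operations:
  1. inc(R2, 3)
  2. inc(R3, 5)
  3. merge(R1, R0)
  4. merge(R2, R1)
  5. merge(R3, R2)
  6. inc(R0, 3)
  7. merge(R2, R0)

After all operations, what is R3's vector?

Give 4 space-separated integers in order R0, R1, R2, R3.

Op 1: inc R2 by 3 -> R2=(0,0,3,0) value=3
Op 2: inc R3 by 5 -> R3=(0,0,0,5) value=5
Op 3: merge R1<->R0 -> R1=(0,0,0,0) R0=(0,0,0,0)
Op 4: merge R2<->R1 -> R2=(0,0,3,0) R1=(0,0,3,0)
Op 5: merge R3<->R2 -> R3=(0,0,3,5) R2=(0,0,3,5)
Op 6: inc R0 by 3 -> R0=(3,0,0,0) value=3
Op 7: merge R2<->R0 -> R2=(3,0,3,5) R0=(3,0,3,5)

Answer: 0 0 3 5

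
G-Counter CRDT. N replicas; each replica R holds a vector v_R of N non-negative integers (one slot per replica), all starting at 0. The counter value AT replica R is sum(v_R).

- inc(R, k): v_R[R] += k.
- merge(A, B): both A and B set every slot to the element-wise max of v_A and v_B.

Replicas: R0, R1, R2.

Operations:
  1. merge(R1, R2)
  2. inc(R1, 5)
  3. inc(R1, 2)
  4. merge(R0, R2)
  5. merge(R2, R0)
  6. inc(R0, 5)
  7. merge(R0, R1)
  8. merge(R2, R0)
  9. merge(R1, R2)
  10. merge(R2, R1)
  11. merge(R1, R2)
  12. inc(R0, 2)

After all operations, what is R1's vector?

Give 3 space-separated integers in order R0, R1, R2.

Op 1: merge R1<->R2 -> R1=(0,0,0) R2=(0,0,0)
Op 2: inc R1 by 5 -> R1=(0,5,0) value=5
Op 3: inc R1 by 2 -> R1=(0,7,0) value=7
Op 4: merge R0<->R2 -> R0=(0,0,0) R2=(0,0,0)
Op 5: merge R2<->R0 -> R2=(0,0,0) R0=(0,0,0)
Op 6: inc R0 by 5 -> R0=(5,0,0) value=5
Op 7: merge R0<->R1 -> R0=(5,7,0) R1=(5,7,0)
Op 8: merge R2<->R0 -> R2=(5,7,0) R0=(5,7,0)
Op 9: merge R1<->R2 -> R1=(5,7,0) R2=(5,7,0)
Op 10: merge R2<->R1 -> R2=(5,7,0) R1=(5,7,0)
Op 11: merge R1<->R2 -> R1=(5,7,0) R2=(5,7,0)
Op 12: inc R0 by 2 -> R0=(7,7,0) value=14

Answer: 5 7 0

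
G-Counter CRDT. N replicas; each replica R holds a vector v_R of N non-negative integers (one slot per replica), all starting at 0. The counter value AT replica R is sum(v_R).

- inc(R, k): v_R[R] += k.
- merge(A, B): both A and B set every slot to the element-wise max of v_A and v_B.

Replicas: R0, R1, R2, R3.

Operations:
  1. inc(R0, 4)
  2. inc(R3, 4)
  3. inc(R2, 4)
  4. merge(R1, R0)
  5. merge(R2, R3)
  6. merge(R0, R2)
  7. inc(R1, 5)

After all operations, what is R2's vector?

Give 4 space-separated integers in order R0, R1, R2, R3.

Op 1: inc R0 by 4 -> R0=(4,0,0,0) value=4
Op 2: inc R3 by 4 -> R3=(0,0,0,4) value=4
Op 3: inc R2 by 4 -> R2=(0,0,4,0) value=4
Op 4: merge R1<->R0 -> R1=(4,0,0,0) R0=(4,0,0,0)
Op 5: merge R2<->R3 -> R2=(0,0,4,4) R3=(0,0,4,4)
Op 6: merge R0<->R2 -> R0=(4,0,4,4) R2=(4,0,4,4)
Op 7: inc R1 by 5 -> R1=(4,5,0,0) value=9

Answer: 4 0 4 4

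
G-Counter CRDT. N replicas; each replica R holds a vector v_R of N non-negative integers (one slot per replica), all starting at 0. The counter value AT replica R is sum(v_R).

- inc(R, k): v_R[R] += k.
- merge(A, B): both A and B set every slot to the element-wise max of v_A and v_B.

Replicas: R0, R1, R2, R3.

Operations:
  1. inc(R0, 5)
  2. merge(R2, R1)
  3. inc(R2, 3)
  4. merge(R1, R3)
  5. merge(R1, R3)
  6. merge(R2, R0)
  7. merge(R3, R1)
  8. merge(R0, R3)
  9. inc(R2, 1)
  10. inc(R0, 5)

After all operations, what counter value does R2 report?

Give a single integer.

Op 1: inc R0 by 5 -> R0=(5,0,0,0) value=5
Op 2: merge R2<->R1 -> R2=(0,0,0,0) R1=(0,0,0,0)
Op 3: inc R2 by 3 -> R2=(0,0,3,0) value=3
Op 4: merge R1<->R3 -> R1=(0,0,0,0) R3=(0,0,0,0)
Op 5: merge R1<->R3 -> R1=(0,0,0,0) R3=(0,0,0,0)
Op 6: merge R2<->R0 -> R2=(5,0,3,0) R0=(5,0,3,0)
Op 7: merge R3<->R1 -> R3=(0,0,0,0) R1=(0,0,0,0)
Op 8: merge R0<->R3 -> R0=(5,0,3,0) R3=(5,0,3,0)
Op 9: inc R2 by 1 -> R2=(5,0,4,0) value=9
Op 10: inc R0 by 5 -> R0=(10,0,3,0) value=13

Answer: 9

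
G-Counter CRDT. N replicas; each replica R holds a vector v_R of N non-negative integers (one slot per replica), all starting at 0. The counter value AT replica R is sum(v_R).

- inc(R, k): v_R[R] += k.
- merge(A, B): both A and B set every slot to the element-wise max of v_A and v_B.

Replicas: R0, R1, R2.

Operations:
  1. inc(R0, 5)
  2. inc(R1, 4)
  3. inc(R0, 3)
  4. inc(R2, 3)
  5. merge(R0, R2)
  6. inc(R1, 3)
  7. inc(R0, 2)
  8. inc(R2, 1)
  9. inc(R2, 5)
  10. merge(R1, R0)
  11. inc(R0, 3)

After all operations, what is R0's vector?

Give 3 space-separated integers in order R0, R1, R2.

Op 1: inc R0 by 5 -> R0=(5,0,0) value=5
Op 2: inc R1 by 4 -> R1=(0,4,0) value=4
Op 3: inc R0 by 3 -> R0=(8,0,0) value=8
Op 4: inc R2 by 3 -> R2=(0,0,3) value=3
Op 5: merge R0<->R2 -> R0=(8,0,3) R2=(8,0,3)
Op 6: inc R1 by 3 -> R1=(0,7,0) value=7
Op 7: inc R0 by 2 -> R0=(10,0,3) value=13
Op 8: inc R2 by 1 -> R2=(8,0,4) value=12
Op 9: inc R2 by 5 -> R2=(8,0,9) value=17
Op 10: merge R1<->R0 -> R1=(10,7,3) R0=(10,7,3)
Op 11: inc R0 by 3 -> R0=(13,7,3) value=23

Answer: 13 7 3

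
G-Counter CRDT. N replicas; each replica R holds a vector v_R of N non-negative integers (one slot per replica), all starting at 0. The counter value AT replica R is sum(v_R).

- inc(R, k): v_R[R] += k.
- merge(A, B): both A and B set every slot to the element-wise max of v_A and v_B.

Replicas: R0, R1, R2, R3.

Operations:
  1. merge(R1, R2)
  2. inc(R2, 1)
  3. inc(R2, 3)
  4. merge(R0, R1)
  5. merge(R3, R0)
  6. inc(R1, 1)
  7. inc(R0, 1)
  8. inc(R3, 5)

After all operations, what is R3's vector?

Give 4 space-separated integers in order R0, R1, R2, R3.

Op 1: merge R1<->R2 -> R1=(0,0,0,0) R2=(0,0,0,0)
Op 2: inc R2 by 1 -> R2=(0,0,1,0) value=1
Op 3: inc R2 by 3 -> R2=(0,0,4,0) value=4
Op 4: merge R0<->R1 -> R0=(0,0,0,0) R1=(0,0,0,0)
Op 5: merge R3<->R0 -> R3=(0,0,0,0) R0=(0,0,0,0)
Op 6: inc R1 by 1 -> R1=(0,1,0,0) value=1
Op 7: inc R0 by 1 -> R0=(1,0,0,0) value=1
Op 8: inc R3 by 5 -> R3=(0,0,0,5) value=5

Answer: 0 0 0 5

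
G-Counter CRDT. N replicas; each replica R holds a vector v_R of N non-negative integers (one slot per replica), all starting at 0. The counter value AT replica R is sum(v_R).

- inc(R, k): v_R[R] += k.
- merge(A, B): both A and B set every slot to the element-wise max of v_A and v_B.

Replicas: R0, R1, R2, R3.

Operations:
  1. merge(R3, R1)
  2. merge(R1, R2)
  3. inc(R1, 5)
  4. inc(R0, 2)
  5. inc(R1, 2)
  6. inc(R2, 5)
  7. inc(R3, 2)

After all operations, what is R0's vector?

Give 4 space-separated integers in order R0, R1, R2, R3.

Answer: 2 0 0 0

Derivation:
Op 1: merge R3<->R1 -> R3=(0,0,0,0) R1=(0,0,0,0)
Op 2: merge R1<->R2 -> R1=(0,0,0,0) R2=(0,0,0,0)
Op 3: inc R1 by 5 -> R1=(0,5,0,0) value=5
Op 4: inc R0 by 2 -> R0=(2,0,0,0) value=2
Op 5: inc R1 by 2 -> R1=(0,7,0,0) value=7
Op 6: inc R2 by 5 -> R2=(0,0,5,0) value=5
Op 7: inc R3 by 2 -> R3=(0,0,0,2) value=2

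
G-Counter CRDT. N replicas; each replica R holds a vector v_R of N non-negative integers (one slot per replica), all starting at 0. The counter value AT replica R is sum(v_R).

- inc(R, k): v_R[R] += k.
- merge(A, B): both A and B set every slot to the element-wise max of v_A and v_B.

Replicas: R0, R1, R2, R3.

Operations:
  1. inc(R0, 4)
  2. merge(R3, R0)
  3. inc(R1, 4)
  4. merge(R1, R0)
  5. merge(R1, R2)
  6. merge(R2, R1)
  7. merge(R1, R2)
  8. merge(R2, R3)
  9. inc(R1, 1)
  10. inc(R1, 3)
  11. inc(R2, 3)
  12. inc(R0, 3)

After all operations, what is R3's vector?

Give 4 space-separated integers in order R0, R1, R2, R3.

Answer: 4 4 0 0

Derivation:
Op 1: inc R0 by 4 -> R0=(4,0,0,0) value=4
Op 2: merge R3<->R0 -> R3=(4,0,0,0) R0=(4,0,0,0)
Op 3: inc R1 by 4 -> R1=(0,4,0,0) value=4
Op 4: merge R1<->R0 -> R1=(4,4,0,0) R0=(4,4,0,0)
Op 5: merge R1<->R2 -> R1=(4,4,0,0) R2=(4,4,0,0)
Op 6: merge R2<->R1 -> R2=(4,4,0,0) R1=(4,4,0,0)
Op 7: merge R1<->R2 -> R1=(4,4,0,0) R2=(4,4,0,0)
Op 8: merge R2<->R3 -> R2=(4,4,0,0) R3=(4,4,0,0)
Op 9: inc R1 by 1 -> R1=(4,5,0,0) value=9
Op 10: inc R1 by 3 -> R1=(4,8,0,0) value=12
Op 11: inc R2 by 3 -> R2=(4,4,3,0) value=11
Op 12: inc R0 by 3 -> R0=(7,4,0,0) value=11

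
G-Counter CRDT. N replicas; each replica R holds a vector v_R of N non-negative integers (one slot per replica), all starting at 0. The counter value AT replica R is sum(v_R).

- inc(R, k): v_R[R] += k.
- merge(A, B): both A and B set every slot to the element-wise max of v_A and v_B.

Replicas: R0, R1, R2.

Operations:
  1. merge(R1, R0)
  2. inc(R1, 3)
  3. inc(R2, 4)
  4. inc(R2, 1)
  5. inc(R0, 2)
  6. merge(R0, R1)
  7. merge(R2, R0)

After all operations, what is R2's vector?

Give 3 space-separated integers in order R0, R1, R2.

Op 1: merge R1<->R0 -> R1=(0,0,0) R0=(0,0,0)
Op 2: inc R1 by 3 -> R1=(0,3,0) value=3
Op 3: inc R2 by 4 -> R2=(0,0,4) value=4
Op 4: inc R2 by 1 -> R2=(0,0,5) value=5
Op 5: inc R0 by 2 -> R0=(2,0,0) value=2
Op 6: merge R0<->R1 -> R0=(2,3,0) R1=(2,3,0)
Op 7: merge R2<->R0 -> R2=(2,3,5) R0=(2,3,5)

Answer: 2 3 5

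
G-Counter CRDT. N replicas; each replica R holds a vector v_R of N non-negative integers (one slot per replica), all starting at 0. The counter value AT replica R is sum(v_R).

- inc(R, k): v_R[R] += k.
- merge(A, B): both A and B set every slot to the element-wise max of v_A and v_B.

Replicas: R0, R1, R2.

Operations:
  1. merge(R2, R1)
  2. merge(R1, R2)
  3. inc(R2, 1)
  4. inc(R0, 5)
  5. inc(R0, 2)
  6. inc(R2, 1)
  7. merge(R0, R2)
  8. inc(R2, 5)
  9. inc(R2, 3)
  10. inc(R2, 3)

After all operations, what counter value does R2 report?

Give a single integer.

Op 1: merge R2<->R1 -> R2=(0,0,0) R1=(0,0,0)
Op 2: merge R1<->R2 -> R1=(0,0,0) R2=(0,0,0)
Op 3: inc R2 by 1 -> R2=(0,0,1) value=1
Op 4: inc R0 by 5 -> R0=(5,0,0) value=5
Op 5: inc R0 by 2 -> R0=(7,0,0) value=7
Op 6: inc R2 by 1 -> R2=(0,0,2) value=2
Op 7: merge R0<->R2 -> R0=(7,0,2) R2=(7,0,2)
Op 8: inc R2 by 5 -> R2=(7,0,7) value=14
Op 9: inc R2 by 3 -> R2=(7,0,10) value=17
Op 10: inc R2 by 3 -> R2=(7,0,13) value=20

Answer: 20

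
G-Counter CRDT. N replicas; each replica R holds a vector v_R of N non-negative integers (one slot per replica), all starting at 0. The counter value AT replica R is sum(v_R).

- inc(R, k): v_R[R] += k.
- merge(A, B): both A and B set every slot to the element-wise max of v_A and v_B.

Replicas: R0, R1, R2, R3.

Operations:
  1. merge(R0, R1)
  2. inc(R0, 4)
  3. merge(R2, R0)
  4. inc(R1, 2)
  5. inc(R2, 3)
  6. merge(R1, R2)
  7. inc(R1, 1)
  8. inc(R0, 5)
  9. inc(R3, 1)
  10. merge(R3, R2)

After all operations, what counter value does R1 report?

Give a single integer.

Op 1: merge R0<->R1 -> R0=(0,0,0,0) R1=(0,0,0,0)
Op 2: inc R0 by 4 -> R0=(4,0,0,0) value=4
Op 3: merge R2<->R0 -> R2=(4,0,0,0) R0=(4,0,0,0)
Op 4: inc R1 by 2 -> R1=(0,2,0,0) value=2
Op 5: inc R2 by 3 -> R2=(4,0,3,0) value=7
Op 6: merge R1<->R2 -> R1=(4,2,3,0) R2=(4,2,3,0)
Op 7: inc R1 by 1 -> R1=(4,3,3,0) value=10
Op 8: inc R0 by 5 -> R0=(9,0,0,0) value=9
Op 9: inc R3 by 1 -> R3=(0,0,0,1) value=1
Op 10: merge R3<->R2 -> R3=(4,2,3,1) R2=(4,2,3,1)

Answer: 10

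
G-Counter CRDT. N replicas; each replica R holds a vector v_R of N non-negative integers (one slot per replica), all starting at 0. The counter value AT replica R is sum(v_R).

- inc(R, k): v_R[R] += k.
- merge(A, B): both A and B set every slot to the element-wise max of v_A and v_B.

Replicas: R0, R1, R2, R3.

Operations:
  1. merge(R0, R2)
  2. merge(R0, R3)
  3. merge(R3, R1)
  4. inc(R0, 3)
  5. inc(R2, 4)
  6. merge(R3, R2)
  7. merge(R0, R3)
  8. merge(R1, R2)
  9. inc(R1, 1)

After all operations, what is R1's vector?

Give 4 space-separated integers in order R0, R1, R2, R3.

Answer: 0 1 4 0

Derivation:
Op 1: merge R0<->R2 -> R0=(0,0,0,0) R2=(0,0,0,0)
Op 2: merge R0<->R3 -> R0=(0,0,0,0) R3=(0,0,0,0)
Op 3: merge R3<->R1 -> R3=(0,0,0,0) R1=(0,0,0,0)
Op 4: inc R0 by 3 -> R0=(3,0,0,0) value=3
Op 5: inc R2 by 4 -> R2=(0,0,4,0) value=4
Op 6: merge R3<->R2 -> R3=(0,0,4,0) R2=(0,0,4,0)
Op 7: merge R0<->R3 -> R0=(3,0,4,0) R3=(3,0,4,0)
Op 8: merge R1<->R2 -> R1=(0,0,4,0) R2=(0,0,4,0)
Op 9: inc R1 by 1 -> R1=(0,1,4,0) value=5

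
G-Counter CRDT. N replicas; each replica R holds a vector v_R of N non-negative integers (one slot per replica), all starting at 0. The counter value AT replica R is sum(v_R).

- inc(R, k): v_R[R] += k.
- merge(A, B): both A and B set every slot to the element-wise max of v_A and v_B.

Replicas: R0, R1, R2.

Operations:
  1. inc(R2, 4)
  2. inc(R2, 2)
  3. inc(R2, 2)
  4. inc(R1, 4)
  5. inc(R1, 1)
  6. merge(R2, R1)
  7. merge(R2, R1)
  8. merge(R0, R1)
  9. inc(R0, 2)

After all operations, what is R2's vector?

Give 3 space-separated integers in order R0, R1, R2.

Op 1: inc R2 by 4 -> R2=(0,0,4) value=4
Op 2: inc R2 by 2 -> R2=(0,0,6) value=6
Op 3: inc R2 by 2 -> R2=(0,0,8) value=8
Op 4: inc R1 by 4 -> R1=(0,4,0) value=4
Op 5: inc R1 by 1 -> R1=(0,5,0) value=5
Op 6: merge R2<->R1 -> R2=(0,5,8) R1=(0,5,8)
Op 7: merge R2<->R1 -> R2=(0,5,8) R1=(0,5,8)
Op 8: merge R0<->R1 -> R0=(0,5,8) R1=(0,5,8)
Op 9: inc R0 by 2 -> R0=(2,5,8) value=15

Answer: 0 5 8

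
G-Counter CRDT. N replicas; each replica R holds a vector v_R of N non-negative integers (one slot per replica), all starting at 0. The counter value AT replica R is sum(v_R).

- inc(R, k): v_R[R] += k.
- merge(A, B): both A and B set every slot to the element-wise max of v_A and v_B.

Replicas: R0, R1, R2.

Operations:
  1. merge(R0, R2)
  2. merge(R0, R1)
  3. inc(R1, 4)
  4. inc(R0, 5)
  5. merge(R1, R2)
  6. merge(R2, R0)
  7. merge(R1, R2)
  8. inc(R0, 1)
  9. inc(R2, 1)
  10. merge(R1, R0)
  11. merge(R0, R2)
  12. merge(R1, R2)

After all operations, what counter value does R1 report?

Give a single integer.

Op 1: merge R0<->R2 -> R0=(0,0,0) R2=(0,0,0)
Op 2: merge R0<->R1 -> R0=(0,0,0) R1=(0,0,0)
Op 3: inc R1 by 4 -> R1=(0,4,0) value=4
Op 4: inc R0 by 5 -> R0=(5,0,0) value=5
Op 5: merge R1<->R2 -> R1=(0,4,0) R2=(0,4,0)
Op 6: merge R2<->R0 -> R2=(5,4,0) R0=(5,4,0)
Op 7: merge R1<->R2 -> R1=(5,4,0) R2=(5,4,0)
Op 8: inc R0 by 1 -> R0=(6,4,0) value=10
Op 9: inc R2 by 1 -> R2=(5,4,1) value=10
Op 10: merge R1<->R0 -> R1=(6,4,0) R0=(6,4,0)
Op 11: merge R0<->R2 -> R0=(6,4,1) R2=(6,4,1)
Op 12: merge R1<->R2 -> R1=(6,4,1) R2=(6,4,1)

Answer: 11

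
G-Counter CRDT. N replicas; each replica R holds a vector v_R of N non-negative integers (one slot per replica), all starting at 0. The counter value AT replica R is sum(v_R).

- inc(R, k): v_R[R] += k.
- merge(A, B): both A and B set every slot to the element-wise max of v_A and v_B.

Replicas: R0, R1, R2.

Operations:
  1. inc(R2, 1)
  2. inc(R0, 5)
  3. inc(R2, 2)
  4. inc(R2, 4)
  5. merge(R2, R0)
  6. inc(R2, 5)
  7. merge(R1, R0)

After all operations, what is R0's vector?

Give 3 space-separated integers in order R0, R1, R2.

Op 1: inc R2 by 1 -> R2=(0,0,1) value=1
Op 2: inc R0 by 5 -> R0=(5,0,0) value=5
Op 3: inc R2 by 2 -> R2=(0,0,3) value=3
Op 4: inc R2 by 4 -> R2=(0,0,7) value=7
Op 5: merge R2<->R0 -> R2=(5,0,7) R0=(5,0,7)
Op 6: inc R2 by 5 -> R2=(5,0,12) value=17
Op 7: merge R1<->R0 -> R1=(5,0,7) R0=(5,0,7)

Answer: 5 0 7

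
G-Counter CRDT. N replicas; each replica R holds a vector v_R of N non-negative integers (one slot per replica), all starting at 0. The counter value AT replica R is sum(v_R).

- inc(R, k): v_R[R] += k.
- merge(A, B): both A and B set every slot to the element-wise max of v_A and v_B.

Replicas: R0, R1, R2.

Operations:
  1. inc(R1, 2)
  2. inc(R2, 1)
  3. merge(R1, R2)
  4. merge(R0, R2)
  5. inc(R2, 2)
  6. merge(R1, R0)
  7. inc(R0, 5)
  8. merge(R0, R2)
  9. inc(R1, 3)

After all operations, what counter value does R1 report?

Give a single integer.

Op 1: inc R1 by 2 -> R1=(0,2,0) value=2
Op 2: inc R2 by 1 -> R2=(0,0,1) value=1
Op 3: merge R1<->R2 -> R1=(0,2,1) R2=(0,2,1)
Op 4: merge R0<->R2 -> R0=(0,2,1) R2=(0,2,1)
Op 5: inc R2 by 2 -> R2=(0,2,3) value=5
Op 6: merge R1<->R0 -> R1=(0,2,1) R0=(0,2,1)
Op 7: inc R0 by 5 -> R0=(5,2,1) value=8
Op 8: merge R0<->R2 -> R0=(5,2,3) R2=(5,2,3)
Op 9: inc R1 by 3 -> R1=(0,5,1) value=6

Answer: 6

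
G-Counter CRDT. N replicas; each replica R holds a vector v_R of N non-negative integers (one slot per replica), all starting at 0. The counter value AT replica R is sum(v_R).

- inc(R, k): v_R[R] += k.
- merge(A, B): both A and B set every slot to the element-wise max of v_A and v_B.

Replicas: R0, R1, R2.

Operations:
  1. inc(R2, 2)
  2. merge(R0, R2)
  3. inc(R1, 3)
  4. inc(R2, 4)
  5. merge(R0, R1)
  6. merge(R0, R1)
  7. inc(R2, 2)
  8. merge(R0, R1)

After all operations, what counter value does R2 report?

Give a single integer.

Op 1: inc R2 by 2 -> R2=(0,0,2) value=2
Op 2: merge R0<->R2 -> R0=(0,0,2) R2=(0,0,2)
Op 3: inc R1 by 3 -> R1=(0,3,0) value=3
Op 4: inc R2 by 4 -> R2=(0,0,6) value=6
Op 5: merge R0<->R1 -> R0=(0,3,2) R1=(0,3,2)
Op 6: merge R0<->R1 -> R0=(0,3,2) R1=(0,3,2)
Op 7: inc R2 by 2 -> R2=(0,0,8) value=8
Op 8: merge R0<->R1 -> R0=(0,3,2) R1=(0,3,2)

Answer: 8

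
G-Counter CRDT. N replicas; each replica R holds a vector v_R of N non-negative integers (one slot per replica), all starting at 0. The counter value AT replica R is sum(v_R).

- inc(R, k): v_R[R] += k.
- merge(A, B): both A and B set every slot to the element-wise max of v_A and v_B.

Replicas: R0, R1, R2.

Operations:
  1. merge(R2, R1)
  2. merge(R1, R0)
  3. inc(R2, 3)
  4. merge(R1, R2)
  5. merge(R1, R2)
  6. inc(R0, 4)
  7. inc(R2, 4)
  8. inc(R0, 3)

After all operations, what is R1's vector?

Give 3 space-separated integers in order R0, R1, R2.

Answer: 0 0 3

Derivation:
Op 1: merge R2<->R1 -> R2=(0,0,0) R1=(0,0,0)
Op 2: merge R1<->R0 -> R1=(0,0,0) R0=(0,0,0)
Op 3: inc R2 by 3 -> R2=(0,0,3) value=3
Op 4: merge R1<->R2 -> R1=(0,0,3) R2=(0,0,3)
Op 5: merge R1<->R2 -> R1=(0,0,3) R2=(0,0,3)
Op 6: inc R0 by 4 -> R0=(4,0,0) value=4
Op 7: inc R2 by 4 -> R2=(0,0,7) value=7
Op 8: inc R0 by 3 -> R0=(7,0,0) value=7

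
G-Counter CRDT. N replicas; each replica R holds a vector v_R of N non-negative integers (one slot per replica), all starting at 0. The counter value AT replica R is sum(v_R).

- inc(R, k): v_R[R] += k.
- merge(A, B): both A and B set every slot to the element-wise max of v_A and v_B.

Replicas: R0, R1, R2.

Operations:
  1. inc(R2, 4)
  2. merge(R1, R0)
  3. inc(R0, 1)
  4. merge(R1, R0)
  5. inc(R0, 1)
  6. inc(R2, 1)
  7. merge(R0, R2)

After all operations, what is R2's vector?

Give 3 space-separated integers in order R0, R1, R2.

Answer: 2 0 5

Derivation:
Op 1: inc R2 by 4 -> R2=(0,0,4) value=4
Op 2: merge R1<->R0 -> R1=(0,0,0) R0=(0,0,0)
Op 3: inc R0 by 1 -> R0=(1,0,0) value=1
Op 4: merge R1<->R0 -> R1=(1,0,0) R0=(1,0,0)
Op 5: inc R0 by 1 -> R0=(2,0,0) value=2
Op 6: inc R2 by 1 -> R2=(0,0,5) value=5
Op 7: merge R0<->R2 -> R0=(2,0,5) R2=(2,0,5)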